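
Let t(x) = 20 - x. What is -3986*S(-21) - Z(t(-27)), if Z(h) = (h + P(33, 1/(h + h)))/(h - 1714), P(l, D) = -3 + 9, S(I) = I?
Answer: 139537955/1667 ≈ 83706.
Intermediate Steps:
P(l, D) = 6
Z(h) = (6 + h)/(-1714 + h) (Z(h) = (h + 6)/(h - 1714) = (6 + h)/(-1714 + h))
-3986*S(-21) - Z(t(-27)) = -3986*(-21) - (6 + (20 - 1*(-27)))/(-1714 + (20 - 1*(-27))) = 83706 - (6 + (20 + 27))/(-1714 + (20 + 27)) = 83706 - (6 + 47)/(-1714 + 47) = 83706 - 53/(-1667) = 83706 - (-1)*53/1667 = 83706 - 1*(-53/1667) = 83706 + 53/1667 = 139537955/1667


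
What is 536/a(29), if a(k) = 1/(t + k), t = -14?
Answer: 8040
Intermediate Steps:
a(k) = 1/(-14 + k)
536/a(29) = 536/(1/(-14 + 29)) = 536/(1/15) = 536*15 = 8040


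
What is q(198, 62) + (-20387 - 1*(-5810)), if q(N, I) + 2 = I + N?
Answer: -14319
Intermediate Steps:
q(N, I) = -2 + I + N (q(N, I) = -2 + (I + N) = -2 + I + N)
q(198, 62) + (-20387 - 1*(-5810)) = (-2 + 62 + 198) + (-20387 - 1*(-5810)) = 258 + (-20387 + 5810) = 258 - 14577 = -14319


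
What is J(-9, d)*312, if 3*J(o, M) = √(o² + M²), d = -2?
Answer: 104*√85 ≈ 958.83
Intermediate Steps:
J(o, M) = √(M² + o²)/3 (J(o, M) = √(o² + M²)/3 = √(M² + o²)/3)
J(-9, d)*312 = (√((-2)² + (-9)²)/3)*312 = (√(4 + 81)/3)*312 = (√85/3)*312 = 104*√85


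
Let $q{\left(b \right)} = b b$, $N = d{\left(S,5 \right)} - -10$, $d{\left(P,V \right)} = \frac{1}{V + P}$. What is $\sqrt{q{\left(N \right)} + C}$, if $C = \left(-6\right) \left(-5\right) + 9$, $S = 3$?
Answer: $\frac{\sqrt{9057}}{8} \approx 11.896$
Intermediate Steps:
$C = 39$ ($C = 30 + 9 = 39$)
$d{\left(P,V \right)} = \frac{1}{P + V}$
$N = \frac{81}{8}$ ($N = \frac{1}{3 + 5} - -10 = \frac{1}{8} + 10 = \frac{81}{8} \approx 10.125$)
$q{\left(b \right)} = b^{2}$
$\sqrt{q{\left(N \right)} + C} = \sqrt{\left(\frac{81}{8}\right)^{2} + 39} = \sqrt{\frac{6561}{64} + 39} = \sqrt{\frac{9057}{64}} = \frac{\sqrt{9057}}{8}$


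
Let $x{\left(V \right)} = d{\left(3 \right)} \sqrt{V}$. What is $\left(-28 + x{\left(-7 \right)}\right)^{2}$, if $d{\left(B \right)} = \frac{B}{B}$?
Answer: $\left(28 - i \sqrt{7}\right)^{2} \approx 777.0 - 148.16 i$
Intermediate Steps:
$d{\left(B \right)} = 1$
$x{\left(V \right)} = \sqrt{V}$ ($x{\left(V \right)} = 1 \sqrt{V} = \sqrt{V}$)
$\left(-28 + x{\left(-7 \right)}\right)^{2} = \left(-28 + \sqrt{-7}\right)^{2} = \left(-28 + i \sqrt{7}\right)^{2}$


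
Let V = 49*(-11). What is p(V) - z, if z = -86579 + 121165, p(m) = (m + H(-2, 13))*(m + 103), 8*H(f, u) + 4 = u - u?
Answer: 200636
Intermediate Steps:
H(f, u) = -½ (H(f, u) = -½ + (u - u)/8 = -½ + (⅛)*0 = -½ + 0 = -½)
V = -539
p(m) = (103 + m)*(-½ + m) (p(m) = (m - ½)*(m + 103) = (-½ + m)*(103 + m) = (103 + m)*(-½ + m))
z = 34586
p(V) - z = (-103/2 + (-539)² + (205/2)*(-539)) - 1*34586 = (-103/2 + 290521 - 110495/2) - 34586 = 235222 - 34586 = 200636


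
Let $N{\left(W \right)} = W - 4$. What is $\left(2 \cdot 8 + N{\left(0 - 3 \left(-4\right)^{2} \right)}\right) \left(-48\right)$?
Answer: $1728$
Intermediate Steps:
$N{\left(W \right)} = -4 + W$ ($N{\left(W \right)} = W - 4 = -4 + W$)
$\left(2 \cdot 8 + N{\left(0 - 3 \left(-4\right)^{2} \right)}\right) \left(-48\right) = \left(2 \cdot 8 + \left(-4 + \left(0 - 3 \left(-4\right)^{2}\right)\right)\right) \left(-48\right) = \left(16 + \left(-4 + \left(0 - 48\right)\right)\right) \left(-48\right) = \left(16 - 52\right) \left(-48\right) = \left(-36\right) \left(-48\right) = 1728$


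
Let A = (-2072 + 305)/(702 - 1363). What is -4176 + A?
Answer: -2758569/661 ≈ -4173.3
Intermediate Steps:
A = 1767/661 (A = -1767/(-661) = -1767*(-1/661) = 1767/661 ≈ 2.6732)
-4176 + A = -4176 + 1767/661 = -2758569/661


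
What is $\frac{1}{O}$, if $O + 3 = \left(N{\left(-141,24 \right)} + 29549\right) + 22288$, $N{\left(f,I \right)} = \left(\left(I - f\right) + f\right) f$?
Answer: $\frac{1}{48450} \approx 2.064 \cdot 10^{-5}$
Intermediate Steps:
$N{\left(f,I \right)} = I f$
$O = 48450$ ($O = -3 + \left(\left(24 \left(-141\right) + 29549\right) + 22288\right) = -3 + \left(\left(-3384 + 29549\right) + 22288\right) = -3 + \left(26165 + 22288\right) = -3 + 48453 = 48450$)
$\frac{1}{O} = \frac{1}{48450}$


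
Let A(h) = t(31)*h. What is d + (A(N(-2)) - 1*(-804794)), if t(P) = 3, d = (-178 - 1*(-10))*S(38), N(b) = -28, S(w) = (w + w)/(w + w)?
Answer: 804542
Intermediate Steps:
S(w) = 1 (S(w) = (2*w)/((2*w)) = (2*w)*(1/(2*w)) = 1)
d = -168 (d = (-178 - 1*(-10))*1 = (-178 + 10)*1 = -168*1 = -168)
A(h) = 3*h
d + (A(N(-2)) - 1*(-804794)) = -168 + (3*(-28) - 1*(-804794)) = -168 + (-84 + 804794) = -168 + 804710 = 804542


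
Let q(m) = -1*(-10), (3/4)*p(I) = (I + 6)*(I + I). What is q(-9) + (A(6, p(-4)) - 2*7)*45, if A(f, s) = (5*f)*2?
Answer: 2080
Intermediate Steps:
p(I) = 8*I*(6 + I)/3 (p(I) = 4*((I + 6)*(I + I))/3 = 4*((6 + I)*(2*I))/3 = 4*(2*I*(6 + I))/3 = 8*I*(6 + I)/3)
q(m) = 10
A(f, s) = 10*f
q(-9) + (A(6, p(-4)) - 2*7)*45 = 10 + (10*6 - 2*7)*45 = 10 + (60 - 14)*45 = 10 + 46*45 = 10 + 2070 = 2080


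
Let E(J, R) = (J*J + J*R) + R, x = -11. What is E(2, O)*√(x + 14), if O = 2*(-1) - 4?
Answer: -14*√3 ≈ -24.249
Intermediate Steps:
O = -6 (O = -2 - 4 = -6)
E(J, R) = R + J² + J*R (E(J, R) = (J² + J*R) + R = R + J² + J*R)
E(2, O)*√(x + 14) = (-6 + 2² + 2*(-6))*√(-11 + 14) = (-6 + 4 - 12)*√3 = -14*√3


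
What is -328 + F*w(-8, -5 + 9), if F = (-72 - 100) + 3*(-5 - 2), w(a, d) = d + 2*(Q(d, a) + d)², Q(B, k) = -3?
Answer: -1486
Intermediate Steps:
w(a, d) = d + 2*(-3 + d)²
F = -193 (F = -172 + 3*(-7) = -172 - 21 = -193)
-328 + F*w(-8, -5 + 9) = -328 - 193*((-5 + 9) + 2*(-3 + (-5 + 9))²) = -328 - 193*(4 + 2*(-3 + 4)²) = -328 - 193*(4 + 2*1²) = -328 - 193*(4 + 2*1) = -328 - 193*(4 + 2) = -328 - 193*6 = -328 - 1158 = -1486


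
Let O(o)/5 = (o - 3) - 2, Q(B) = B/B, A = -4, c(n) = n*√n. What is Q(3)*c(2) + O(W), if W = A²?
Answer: 55 + 2*√2 ≈ 57.828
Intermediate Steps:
c(n) = n^(3/2)
Q(B) = 1
W = 16 (W = (-4)² = 16)
O(o) = -25 + 5*o (O(o) = 5*((o - 3) - 2) = 5*((-3 + o) - 2) = 5*(-5 + o) = -25 + 5*o)
Q(3)*c(2) + O(W) = 1*2^(3/2) + (-25 + 5*16) = 1*(2*√2) + (-25 + 80) = 2*√2 + 55 = 55 + 2*√2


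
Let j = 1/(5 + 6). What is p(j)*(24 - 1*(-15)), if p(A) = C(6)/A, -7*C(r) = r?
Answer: -2574/7 ≈ -367.71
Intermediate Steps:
j = 1/11 ≈ 0.090909
C(r) = -r/7
p(A) = -6/(7*A) (p(A) = (-⅐*6)/A = -6/(7*A))
p(j)*(24 - 1*(-15)) = (-6/(7*1/11))*(24 - 1*(-15)) = (-6/7*11)*(24 + 15) = -66/7*39 = -2574/7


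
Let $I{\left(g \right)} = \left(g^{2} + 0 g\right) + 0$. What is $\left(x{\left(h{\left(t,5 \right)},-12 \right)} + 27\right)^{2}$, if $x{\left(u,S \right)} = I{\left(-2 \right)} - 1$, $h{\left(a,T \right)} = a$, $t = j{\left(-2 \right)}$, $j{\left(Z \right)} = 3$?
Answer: $900$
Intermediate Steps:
$t = 3$
$I{\left(g \right)} = g^{2}$ ($I{\left(g \right)} = \left(g^{2} + 0\right) + 0 = g^{2} + 0 = g^{2}$)
$x{\left(u,S \right)} = 3$ ($x{\left(u,S \right)} = \left(-2\right)^{2} - 1 = 4 - 1 = 3$)
$\left(x{\left(h{\left(t,5 \right)},-12 \right)} + 27\right)^{2} = \left(3 + 27\right)^{2} = 30^{2} = 900$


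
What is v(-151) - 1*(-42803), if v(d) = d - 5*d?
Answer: 43407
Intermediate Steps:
v(d) = -4*d
v(-151) - 1*(-42803) = -4*(-151) - 1*(-42803) = 604 + 42803 = 43407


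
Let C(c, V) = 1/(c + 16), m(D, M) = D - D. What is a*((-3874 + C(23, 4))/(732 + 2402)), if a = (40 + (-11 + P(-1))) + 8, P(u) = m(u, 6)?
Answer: -5590145/122226 ≈ -45.736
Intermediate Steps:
m(D, M) = 0
P(u) = 0
C(c, V) = 1/(16 + c)
a = 37 (a = (40 + (-11 + 0)) + 8 = (40 - 11) + 8 = 29 + 8 = 37)
a*((-3874 + C(23, 4))/(732 + 2402)) = 37*((-3874 + 1/(16 + 23))/(732 + 2402)) = 37*((-3874 + 1/39)/3134) = 37*((-3874 + 1/39)*(1/3134)) = 37*(-151085/39*1/3134) = 37*(-151085/122226) = -5590145/122226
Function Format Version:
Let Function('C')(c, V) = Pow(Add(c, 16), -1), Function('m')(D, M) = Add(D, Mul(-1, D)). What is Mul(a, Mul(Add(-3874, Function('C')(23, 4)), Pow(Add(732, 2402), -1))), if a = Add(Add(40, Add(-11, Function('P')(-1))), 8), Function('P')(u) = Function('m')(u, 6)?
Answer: Rational(-5590145, 122226) ≈ -45.736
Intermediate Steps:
Function('m')(D, M) = 0
Function('P')(u) = 0
Function('C')(c, V) = Pow(Add(16, c), -1)
a = 37 (a = Add(Add(40, Add(-11, 0)), 8) = Add(Add(40, -11), 8) = Add(29, 8) = 37)
Mul(a, Mul(Add(-3874, Function('C')(23, 4)), Pow(Add(732, 2402), -1))) = Mul(37, Mul(Add(-3874, Pow(Add(16, 23), -1)), Pow(Add(732, 2402), -1))) = Mul(37, Mul(Add(-3874, Pow(39, -1)), Pow(3134, -1))) = Mul(37, Mul(Add(-3874, Rational(1, 39)), Rational(1, 3134))) = Mul(37, Mul(Rational(-151085, 39), Rational(1, 3134))) = Mul(37, Rational(-151085, 122226)) = Rational(-5590145, 122226)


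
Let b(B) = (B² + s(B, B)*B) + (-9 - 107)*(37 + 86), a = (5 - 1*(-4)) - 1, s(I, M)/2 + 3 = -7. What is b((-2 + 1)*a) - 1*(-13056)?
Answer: -988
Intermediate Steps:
s(I, M) = -20 (s(I, M) = -6 + 2*(-7) = -6 - 14 = -20)
a = 8 (a = (5 + 4) - 1 = 9 - 1 = 8)
b(B) = -14268 + B² - 20*B (b(B) = (B² - 20*B) + (-9 - 107)*(37 + 86) = (B² - 20*B) - 116*123 = (B² - 20*B) - 14268 = -14268 + B² - 20*B)
b((-2 + 1)*a) - 1*(-13056) = (-14268 + ((-2 + 1)*8)² - 20*(-2 + 1)*8) - 1*(-13056) = (-14268 + (-1*8)² - (-20)*8) + 13056 = (-14268 + (-8)² - 20*(-8)) + 13056 = (-14268 + 64 + 160) + 13056 = -14044 + 13056 = -988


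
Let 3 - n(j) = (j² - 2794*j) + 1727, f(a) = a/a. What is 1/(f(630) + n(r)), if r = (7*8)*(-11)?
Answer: -1/2102283 ≈ -4.7567e-7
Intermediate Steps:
f(a) = 1
r = -616 (r = 56*(-11) = -616)
n(j) = -1724 - j² + 2794*j (n(j) = 3 - ((j² - 2794*j) + 1727) = 3 - (1727 + j² - 2794*j) = 3 + (-1727 - j² + 2794*j) = -1724 - j² + 2794*j)
1/(f(630) + n(r)) = 1/(1 + (-1724 - 1*(-616)² + 2794*(-616))) = 1/(1 + (-1724 - 1*379456 - 1721104)) = 1/(1 + (-1724 - 379456 - 1721104)) = 1/(1 - 2102284) = 1/(-2102283) = -1/2102283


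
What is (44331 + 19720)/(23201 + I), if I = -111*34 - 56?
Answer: 64051/19371 ≈ 3.3065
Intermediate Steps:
I = -3830 (I = -3774 - 56 = -3830)
(44331 + 19720)/(23201 + I) = (44331 + 19720)/(23201 - 3830) = 64051/19371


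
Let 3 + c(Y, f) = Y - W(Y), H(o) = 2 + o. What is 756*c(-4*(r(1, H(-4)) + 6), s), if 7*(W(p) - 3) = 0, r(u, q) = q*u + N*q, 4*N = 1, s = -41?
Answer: -15120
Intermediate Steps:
N = 1/4 (N = (1/4)*1 = 1/4 ≈ 0.25000)
r(u, q) = q/4 + q*u (r(u, q) = q*u + q/4 = q/4 + q*u)
W(p) = 3 (W(p) = 3 + (1/7)*0 = 3 + 0 = 3)
c(Y, f) = -6 + Y (c(Y, f) = -3 + (Y - 1*3) = -3 + (Y - 3) = -3 + (-3 + Y) = -6 + Y)
756*c(-4*(r(1, H(-4)) + 6), s) = 756*(-6 - 4*((2 - 4)*(1/4 + 1) + 6)) = 756*(-6 - 4*(-2*5/4 + 6)) = 756*(-6 - 4*(-5/2 + 6)) = 756*(-6 - 4*7/2) = 756*(-6 - 14) = 756*(-20) = -15120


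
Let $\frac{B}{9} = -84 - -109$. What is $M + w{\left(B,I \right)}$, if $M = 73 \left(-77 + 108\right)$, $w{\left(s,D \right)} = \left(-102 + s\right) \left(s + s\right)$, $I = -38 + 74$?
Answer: $57613$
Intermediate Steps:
$B = 225$ ($B = 9 \left(-84 - -109\right) = 9 \left(-84 + 109\right) = 9 \cdot 25 = 225$)
$I = 36$
$w{\left(s,D \right)} = 2 s \left(-102 + s\right)$ ($w{\left(s,D \right)} = \left(-102 + s\right) 2 s = 2 s \left(-102 + s\right)$)
$M = 2263$ ($M = 73 \cdot 31 = 2263$)
$M + w{\left(B,I \right)} = 2263 + 2 \cdot 225 \left(-102 + 225\right) = 2263 + 2 \cdot 225 \cdot 123 = 2263 + 55350 = 57613$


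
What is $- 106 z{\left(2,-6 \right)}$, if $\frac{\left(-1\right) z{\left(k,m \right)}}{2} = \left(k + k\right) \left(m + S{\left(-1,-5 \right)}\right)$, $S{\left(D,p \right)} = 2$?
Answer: $-3392$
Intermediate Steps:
$z{\left(k,m \right)} = - 4 k \left(2 + m\right)$ ($z{\left(k,m \right)} = - 2 \left(k + k\right) \left(m + 2\right) = - 2 \cdot 2 k \left(2 + m\right) = - 4 k \left(2 + m\right)$)
$- 106 z{\left(2,-6 \right)} = - 106 \left(\left(-4\right) 2 \left(2 - 6\right)\right) = - 106 \left(\left(-4\right) 2 \left(-4\right)\right) = \left(-106\right) 32 = -3392$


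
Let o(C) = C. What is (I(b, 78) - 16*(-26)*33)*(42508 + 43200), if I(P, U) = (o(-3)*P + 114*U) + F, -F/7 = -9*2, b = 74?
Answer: 1930486992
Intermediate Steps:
F = 126 (F = -(-63)*2 = -7*(-18) = 126)
I(P, U) = 126 - 3*P + 114*U (I(P, U) = (-3*P + 114*U) + 126 = 126 - 3*P + 114*U)
(I(b, 78) - 16*(-26)*33)*(42508 + 43200) = ((126 - 3*74 + 114*78) - 16*(-26)*33)*(42508 + 43200) = ((126 - 222 + 8892) + 416*33)*85708 = (8796 + 13728)*85708 = 22524*85708 = 1930486992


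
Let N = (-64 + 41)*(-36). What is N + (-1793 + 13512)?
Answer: 12547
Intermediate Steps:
N = 828 (N = -23*(-36) = 828)
N + (-1793 + 13512) = 828 + (-1793 + 13512) = 828 + 11719 = 12547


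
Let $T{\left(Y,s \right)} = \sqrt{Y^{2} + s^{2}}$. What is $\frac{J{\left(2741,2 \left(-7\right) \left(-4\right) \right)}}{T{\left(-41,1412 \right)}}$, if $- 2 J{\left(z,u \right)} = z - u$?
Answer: $- \frac{537 \sqrt{79817}}{159634} \approx -0.95038$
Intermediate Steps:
$J{\left(z,u \right)} = \frac{u}{2} - \frac{z}{2}$ ($J{\left(z,u \right)} = - \frac{z - u}{2} = \frac{u}{2} - \frac{z}{2}$)
$\frac{J{\left(2741,2 \left(-7\right) \left(-4\right) \right)}}{T{\left(-41,1412 \right)}} = \frac{\frac{2 \left(-7\right) \left(-4\right)}{2} - \frac{2741}{2}}{\sqrt{\left(-41\right)^{2} + 1412^{2}}} = \frac{\frac{\left(-14\right) \left(-4\right)}{2} - \frac{2741}{2}}{\sqrt{1681 + 1993744}} = \frac{\frac{1}{2} \cdot 56 - \frac{2741}{2}}{\sqrt{1995425}} = \frac{28 - \frac{2741}{2}}{5 \sqrt{79817}} = - \frac{2685 \frac{\sqrt{79817}}{399085}}{2} = - \frac{537 \sqrt{79817}}{159634}$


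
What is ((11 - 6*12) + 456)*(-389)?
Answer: -153655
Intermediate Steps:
((11 - 6*12) + 456)*(-389) = ((11 - 72) + 456)*(-389) = (-61 + 456)*(-389) = 395*(-389) = -153655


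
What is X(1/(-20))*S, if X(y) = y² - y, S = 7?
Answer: 147/400 ≈ 0.36750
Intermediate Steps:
X(1/(-20))*S = ((-1 + 1/(-20))/(-20))*7 = -(-1 - 1/20)/20*7 = -1/20*(-21/20)*7 = (21/400)*7 = 147/400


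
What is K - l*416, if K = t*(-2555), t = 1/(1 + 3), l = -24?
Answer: 37381/4 ≈ 9345.3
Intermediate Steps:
t = ¼ (t = 1/4 = ¼ ≈ 0.25000)
K = -2555/4 (K = (¼)*(-2555) = -2555/4 ≈ -638.75)
K - l*416 = -2555/4 - (-24)*416 = -2555/4 - 1*(-9984) = -2555/4 + 9984 = 37381/4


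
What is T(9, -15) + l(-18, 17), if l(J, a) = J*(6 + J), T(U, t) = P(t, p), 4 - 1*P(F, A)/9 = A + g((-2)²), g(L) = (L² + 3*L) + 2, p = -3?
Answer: 9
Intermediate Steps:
g(L) = 2 + L² + 3*L
P(F, A) = -234 - 9*A (P(F, A) = 36 - 9*(A + (2 + ((-2)²)² + 3*(-2)²)) = 36 - 9*(A + (2 + 4² + 3*4)) = 36 - 9*(A + (2 + 16 + 12)) = 36 - 9*(A + 30) = 36 - 9*(30 + A) = 36 + (-270 - 9*A) = -234 - 9*A)
T(U, t) = -207 (T(U, t) = -234 - 9*(-3) = -234 + 27 = -207)
T(9, -15) + l(-18, 17) = -207 - 18*(6 - 18) = -207 - 18*(-12) = -207 + 216 = 9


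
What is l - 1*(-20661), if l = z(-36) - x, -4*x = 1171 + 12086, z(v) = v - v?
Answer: 95901/4 ≈ 23975.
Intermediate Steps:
z(v) = 0
x = -13257/4 (x = -(1171 + 12086)/4 = -1/4*13257 = -13257/4 ≈ -3314.3)
l = 13257/4 (l = 0 - 1*(-13257/4) = 0 + 13257/4 = 13257/4 ≈ 3314.3)
l - 1*(-20661) = 13257/4 - 1*(-20661) = 13257/4 + 20661 = 95901/4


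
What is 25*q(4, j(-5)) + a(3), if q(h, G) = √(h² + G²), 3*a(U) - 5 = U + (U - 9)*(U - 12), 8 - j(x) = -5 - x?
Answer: 62/3 + 100*√5 ≈ 244.27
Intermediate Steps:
j(x) = 13 + x (j(x) = 8 - (-5 - x) = 8 + (5 + x) = 13 + x)
a(U) = 5/3 + U/3 + (-12 + U)*(-9 + U)/3 (a(U) = 5/3 + (U + (U - 9)*(U - 12))/3 = 5/3 + (U + (-9 + U)*(-12 + U))/3 = 5/3 + (U + (-12 + U)*(-9 + U))/3 = 5/3 + (U/3 + (-12 + U)*(-9 + U)/3) = 5/3 + U/3 + (-12 + U)*(-9 + U)/3)
q(h, G) = √(G² + h²)
25*q(4, j(-5)) + a(3) = 25*√((13 - 5)² + 4²) + (113/3 - 20/3*3 + (⅓)*3²) = 25*√(8² + 16) + (113/3 - 20 + (⅓)*9) = 25*√(64 + 16) + (113/3 - 20 + 3) = 25*√80 + 62/3 = 25*(4*√5) + 62/3 = 100*√5 + 62/3 = 62/3 + 100*√5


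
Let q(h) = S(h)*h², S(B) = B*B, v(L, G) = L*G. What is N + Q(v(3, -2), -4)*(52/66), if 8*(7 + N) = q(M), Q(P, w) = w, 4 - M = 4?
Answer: -335/33 ≈ -10.152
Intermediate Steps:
M = 0 (M = 4 - 1*4 = 4 - 4 = 0)
v(L, G) = G*L
S(B) = B²
q(h) = h⁴ (q(h) = h²*h² = h⁴)
N = -7 (N = -7 + (⅛)*0⁴ = -7 + (⅛)*0 = -7 + 0 = -7)
N + Q(v(3, -2), -4)*(52/66) = -7 - 208/66 = -7 - 4*26/33 = -7 - 104/33 = -335/33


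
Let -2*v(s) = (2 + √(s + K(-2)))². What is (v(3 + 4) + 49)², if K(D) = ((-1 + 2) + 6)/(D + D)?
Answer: 127369/64 - 355*√21/4 ≈ 1583.4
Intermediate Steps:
K(D) = 7/(2*D) (K(D) = (1 + 6)/((2*D)) = 7*(1/(2*D)) = 7/(2*D))
v(s) = -(2 + √(-7/4 + s))²/2 (v(s) = -(2 + √(s + (7/2)/(-2)))²/2 = -(2 + √(s + (7/2)*(-½)))²/2 = -(2 + √(s - 7/4))²/2 = -(2 + √(-7/4 + s))²/2)
(v(3 + 4) + 49)² = (-(4 + √(-7 + 4*(3 + 4)))²/8 + 49)² = (-(4 + √(-7 + 4*7))²/8 + 49)² = (-(4 + √(-7 + 28))²/8 + 49)² = (-(4 + √21)²/8 + 49)² = (49 - (4 + √21)²/8)²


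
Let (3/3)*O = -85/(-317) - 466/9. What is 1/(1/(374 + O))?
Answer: 920065/2853 ≈ 322.49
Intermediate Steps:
O = -146957/2853 (O = -85/(-317) - 466/9 = -85*(-1/317) - 466*1/9 = 85/317 - 466/9 = -146957/2853 ≈ -51.510)
1/(1/(374 + O)) = 1/(1/(374 - 146957/2853)) = 1/(1/(920065/2853)) = 1/(2853/920065) = 920065/2853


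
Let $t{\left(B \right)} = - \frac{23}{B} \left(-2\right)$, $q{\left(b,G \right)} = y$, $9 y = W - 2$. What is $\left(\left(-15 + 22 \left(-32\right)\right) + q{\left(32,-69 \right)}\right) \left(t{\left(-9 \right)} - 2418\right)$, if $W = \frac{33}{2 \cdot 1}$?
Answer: $\frac{140803352}{81} \approx 1.7383 \cdot 10^{6}$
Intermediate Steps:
$W = \frac{33}{2} \approx 16.5$
$y = \frac{29}{18}$ ($y = \frac{\frac{33}{2} - 2}{9} = \frac{1}{9} \cdot \frac{29}{2} = \frac{29}{18} \approx 1.6111$)
$q{\left(b,G \right)} = \frac{29}{18}$
$t{\left(B \right)} = \frac{46}{B}$
$\left(\left(-15 + 22 \left(-32\right)\right) + q{\left(32,-69 \right)}\right) \left(t{\left(-9 \right)} - 2418\right) = \left(\left(-15 + 22 \left(-32\right)\right) + \frac{29}{18}\right) \left(\frac{46}{-9} - 2418\right) = \left(\left(-15 - 704\right) + \frac{29}{18}\right) \left(46 \left(- \frac{1}{9}\right) - 2418\right) = \left(-719 + \frac{29}{18}\right) \left(- \frac{46}{9} - 2418\right) = \left(- \frac{12913}{18}\right) \left(- \frac{21808}{9}\right) = \frac{140803352}{81}$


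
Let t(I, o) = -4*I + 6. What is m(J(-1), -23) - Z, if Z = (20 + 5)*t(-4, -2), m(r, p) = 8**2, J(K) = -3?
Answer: -486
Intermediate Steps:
m(r, p) = 64
t(I, o) = 6 - 4*I
Z = 550 (Z = (20 + 5)*(6 - 4*(-4)) = 25*(6 + 16) = 25*22 = 550)
m(J(-1), -23) - Z = 64 - 1*550 = 64 - 550 = -486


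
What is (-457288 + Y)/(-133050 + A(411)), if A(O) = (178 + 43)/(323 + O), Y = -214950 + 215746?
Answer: 335065128/97658479 ≈ 3.4310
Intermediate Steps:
Y = 796
A(O) = 221/(323 + O)
(-457288 + Y)/(-133050 + A(411)) = (-457288 + 796)/(-133050 + 221/(323 + 411)) = -456492/(-133050 + 221/734) = -456492/(-97658479/734) = -456492*(-734/97658479) = 335065128/97658479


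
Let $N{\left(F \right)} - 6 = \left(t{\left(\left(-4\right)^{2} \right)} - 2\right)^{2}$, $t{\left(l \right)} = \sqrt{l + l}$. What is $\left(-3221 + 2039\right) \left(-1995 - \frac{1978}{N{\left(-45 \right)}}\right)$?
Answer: $\frac{762631128}{313} + \frac{9351984 \sqrt{2}}{313} \approx 2.4788 \cdot 10^{6}$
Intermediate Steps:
$t{\left(l \right)} = \sqrt{2} \sqrt{l}$ ($t{\left(l \right)} = \sqrt{2 l} = \sqrt{2} \sqrt{l}$)
$N{\left(F \right)} = 6 + \left(-2 + 4 \sqrt{2}\right)^{2}$ ($N{\left(F \right)} = 6 + \left(\sqrt{2} \sqrt{\left(-4\right)^{2}} - 2\right)^{2} = 6 + \left(\sqrt{2} \sqrt{16} - 2\right)^{2} = 6 + \left(\sqrt{2} \cdot 4 - 2\right)^{2} = 6 + \left(4 \sqrt{2} - 2\right)^{2} = 6 + \left(-2 + 4 \sqrt{2}\right)^{2}$)
$\left(-3221 + 2039\right) \left(-1995 - \frac{1978}{N{\left(-45 \right)}}\right) = \left(-3221 + 2039\right) \left(-1995 - \frac{1978}{42 - 16 \sqrt{2}}\right) = - 1182 \left(-1995 - \frac{1978}{42 - 16 \sqrt{2}}\right) = 2358090 + \frac{2337996}{42 - 16 \sqrt{2}}$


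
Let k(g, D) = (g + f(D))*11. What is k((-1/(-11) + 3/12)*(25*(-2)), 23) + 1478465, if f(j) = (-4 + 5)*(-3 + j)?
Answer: 2956995/2 ≈ 1.4785e+6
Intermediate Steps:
f(j) = -3 + j (f(j) = 1*(-3 + j) = -3 + j)
k(g, D) = -33 + 11*D + 11*g (k(g, D) = (g + (-3 + D))*11 = (-3 + D + g)*11 = -33 + 11*D + 11*g)
k((-1/(-11) + 3/12)*(25*(-2)), 23) + 1478465 = (-33 + 11*23 + 11*((-1/(-11) + 3/12)*(25*(-2)))) + 1478465 = (-33 + 253 + 11*((-1*(-1/11) + 3*(1/12))*(-50))) + 1478465 = (-33 + 253 + 11*((1/11 + ¼)*(-50))) + 1478465 = (-33 + 253 + 11*((15/44)*(-50))) + 1478465 = (-33 + 253 + 11*(-375/22)) + 1478465 = (-33 + 253 - 375/2) + 1478465 = 65/2 + 1478465 = 2956995/2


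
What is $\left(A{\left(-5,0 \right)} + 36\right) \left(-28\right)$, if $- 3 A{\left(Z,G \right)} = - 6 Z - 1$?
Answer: $- \frac{2212}{3} \approx -737.33$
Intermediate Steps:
$A{\left(Z,G \right)} = \frac{1}{3} + 2 Z$ ($A{\left(Z,G \right)} = - \frac{- 6 Z - 1}{3} = - \frac{-1 - 6 Z}{3} = \frac{1}{3} + 2 Z$)
$\left(A{\left(-5,0 \right)} + 36\right) \left(-28\right) = \left(\left(\frac{1}{3} + 2 \left(-5\right)\right) + 36\right) \left(-28\right) = \left(\left(\frac{1}{3} - 10\right) + 36\right) \left(-28\right) = \left(- \frac{29}{3} + 36\right) \left(-28\right) = \frac{79}{3} \left(-28\right) = - \frac{2212}{3}$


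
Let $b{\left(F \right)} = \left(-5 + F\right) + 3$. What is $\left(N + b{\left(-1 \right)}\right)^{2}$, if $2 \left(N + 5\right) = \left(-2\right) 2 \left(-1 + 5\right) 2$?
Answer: $576$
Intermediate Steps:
$b{\left(F \right)} = -2 + F$
$N = -21$ ($N = -5 + \frac{\left(-2\right) 2 \left(-1 + 5\right) 2}{2} = -5 + \frac{\left(-4\right) 4 \cdot 2}{2} = -5 + \frac{\left(-4\right) 8}{2} = -5 + \frac{1}{2} \left(-32\right) = -5 - 16 = -21$)
$\left(N + b{\left(-1 \right)}\right)^{2} = \left(-21 - 3\right)^{2} = \left(-24\right)^{2} = 576$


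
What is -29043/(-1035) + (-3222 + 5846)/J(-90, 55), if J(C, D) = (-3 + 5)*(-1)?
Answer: -147653/115 ≈ -1283.9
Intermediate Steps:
J(C, D) = -2 (J(C, D) = 2*(-1) = -2)
-29043/(-1035) + (-3222 + 5846)/J(-90, 55) = -29043/(-1035) + (-3222 + 5846)/(-2) = -29043*(-1/1035) + 2624*(-½) = 3227/115 - 1312 = -147653/115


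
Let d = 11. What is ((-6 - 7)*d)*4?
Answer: -572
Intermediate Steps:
((-6 - 7)*d)*4 = ((-6 - 7)*11)*4 = -13*11*4 = -143*4 = -572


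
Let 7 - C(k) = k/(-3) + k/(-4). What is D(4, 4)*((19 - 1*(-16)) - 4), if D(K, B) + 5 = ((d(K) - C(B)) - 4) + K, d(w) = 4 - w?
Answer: -1333/3 ≈ -444.33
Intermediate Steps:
C(k) = 7 + 7*k/12 (C(k) = 7 - (k/(-3) + k/(-4)) = 7 - (k*(-⅓) + k*(-¼)) = 7 - (-k/3 - k/4) = 7 - (-7)*k/12 = 7 + 7*k/12)
D(K, B) = -12 - 7*B/12 (D(K, B) = -5 + ((((4 - K) - (7 + 7*B/12)) - 4) + K) = -5 + ((((4 - K) + (-7 - 7*B/12)) - 4) + K) = -5 + (((-3 - K - 7*B/12) - 4) + K) = -5 + ((-7 - K - 7*B/12) + K) = -5 + (-7 - 7*B/12) = -12 - 7*B/12)
D(4, 4)*((19 - 1*(-16)) - 4) = (-12 - 7/12*4)*((19 - 1*(-16)) - 4) = (-12 - 7/3)*((19 + 16) - 4) = -43*(35 - 4)/3 = -43/3*31 = -1333/3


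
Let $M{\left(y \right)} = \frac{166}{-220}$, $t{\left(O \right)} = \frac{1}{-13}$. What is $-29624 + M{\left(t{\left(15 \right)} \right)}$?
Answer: $- \frac{3258723}{110} \approx -29625.0$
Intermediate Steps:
$t{\left(O \right)} = - \frac{1}{13}$
$M{\left(y \right)} = - \frac{83}{110}$ ($M{\left(y \right)} = 166 \left(- \frac{1}{220}\right) = - \frac{83}{110}$)
$-29624 + M{\left(t{\left(15 \right)} \right)} = -29624 - \frac{83}{110} = - \frac{3258723}{110}$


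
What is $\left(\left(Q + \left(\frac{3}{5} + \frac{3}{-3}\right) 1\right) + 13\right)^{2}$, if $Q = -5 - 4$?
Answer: $\frac{324}{25} \approx 12.96$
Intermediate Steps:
$Q = -9$
$\left(\left(Q + \left(\frac{3}{5} + \frac{3}{-3}\right) 1\right) + 13\right)^{2} = \left(\left(-9 + \left(\frac{3}{5} + \frac{3}{-3}\right) 1\right) + 13\right)^{2} = \left(\left(-9 + \left(3 \cdot \frac{1}{5} + 3 \left(- \frac{1}{3}\right)\right) 1\right) + 13\right)^{2} = \left(\left(-9 + \left(\frac{3}{5} - 1\right) 1\right) + 13\right)^{2} = \left(\left(-9 - \frac{2}{5}\right) + 13\right)^{2} = \left(- \frac{47}{5} + 13\right)^{2} = \left(\frac{18}{5}\right)^{2} = \frac{324}{25}$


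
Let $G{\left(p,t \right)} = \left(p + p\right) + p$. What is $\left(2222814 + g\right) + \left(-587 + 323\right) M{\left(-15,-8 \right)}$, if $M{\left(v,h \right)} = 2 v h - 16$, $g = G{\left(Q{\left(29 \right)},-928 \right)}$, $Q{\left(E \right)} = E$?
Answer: $2163765$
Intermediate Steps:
$G{\left(p,t \right)} = 3 p$ ($G{\left(p,t \right)} = 2 p + p = 3 p$)
$g = 87$ ($g = 3 \cdot 29 = 87$)
$M{\left(v,h \right)} = -16 + 2 h v$ ($M{\left(v,h \right)} = 2 h v - 16 = -16 + 2 h v$)
$\left(2222814 + g\right) + \left(-587 + 323\right) M{\left(-15,-8 \right)} = \left(2222814 + 87\right) + \left(-587 + 323\right) \left(-16 + 2 \left(-8\right) \left(-15\right)\right) = 2222901 - 264 \left(-16 + 240\right) = 2222901 - 59136 = 2163765$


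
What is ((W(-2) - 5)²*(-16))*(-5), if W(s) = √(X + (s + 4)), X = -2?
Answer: 2000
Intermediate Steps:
W(s) = √(2 + s) (W(s) = √(-2 + (s + 4)) = √(-2 + (4 + s)) = √(2 + s))
((W(-2) - 5)²*(-16))*(-5) = ((√(2 - 2) - 5)²*(-16))*(-5) = ((√0 - 5)²*(-16))*(-5) = ((0 - 5)²*(-16))*(-5) = ((-5)²*(-16))*(-5) = (25*(-16))*(-5) = -400*(-5) = 2000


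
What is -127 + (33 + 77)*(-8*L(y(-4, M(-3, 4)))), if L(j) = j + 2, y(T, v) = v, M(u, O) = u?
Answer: 753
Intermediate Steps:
L(j) = 2 + j
-127 + (33 + 77)*(-8*L(y(-4, M(-3, 4)))) = -127 + (33 + 77)*(-8*(2 - 3)) = -127 + 110*(-8*(-1)) = -127 + 110*8 = -127 + 880 = 753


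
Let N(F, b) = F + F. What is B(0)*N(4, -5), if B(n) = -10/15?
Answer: -16/3 ≈ -5.3333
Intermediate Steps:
B(n) = -⅔ (B(n) = -10*1/15 = -⅔)
N(F, b) = 2*F
B(0)*N(4, -5) = -4*4/3 = -⅔*8 = -16/3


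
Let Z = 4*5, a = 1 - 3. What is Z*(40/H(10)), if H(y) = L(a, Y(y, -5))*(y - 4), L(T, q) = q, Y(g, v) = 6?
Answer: 200/9 ≈ 22.222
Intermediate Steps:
a = -2
H(y) = -24 + 6*y (H(y) = 6*(y - 4) = 6*(-4 + y) = -24 + 6*y)
Z = 20
Z*(40/H(10)) = 20*(40/(-24 + 6*10)) = 20*(40/(-24 + 60)) = 20*(40/36) = 20*(40*(1/36)) = 20*(10/9) = 200/9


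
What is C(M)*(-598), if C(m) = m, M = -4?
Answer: 2392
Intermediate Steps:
C(M)*(-598) = -4*(-598) = 2392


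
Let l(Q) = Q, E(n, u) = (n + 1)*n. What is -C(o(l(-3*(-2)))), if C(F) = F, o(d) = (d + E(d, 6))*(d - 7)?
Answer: 48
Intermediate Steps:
E(n, u) = n*(1 + n) (E(n, u) = (1 + n)*n = n*(1 + n))
o(d) = (-7 + d)*(d + d*(1 + d)) (o(d) = (d + d*(1 + d))*(d - 7) = (d + d*(1 + d))*(-7 + d) = (-7 + d)*(d + d*(1 + d)))
-C(o(l(-3*(-2)))) = -(-3*(-2))*(-14 + (-3*(-2))² - (-15)*(-2)) = -6*(-14 + 6² - 5*6) = -6*(-14 + 36 - 30) = -6*(-8) = -1*(-48) = 48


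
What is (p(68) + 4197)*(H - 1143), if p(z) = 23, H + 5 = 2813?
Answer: 7026300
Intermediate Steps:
H = 2808 (H = -5 + 2813 = 2808)
(p(68) + 4197)*(H - 1143) = (23 + 4197)*(2808 - 1143) = 4220*1665 = 7026300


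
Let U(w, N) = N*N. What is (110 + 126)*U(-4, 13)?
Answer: 39884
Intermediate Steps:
U(w, N) = N²
(110 + 126)*U(-4, 13) = (110 + 126)*13² = 236*169 = 39884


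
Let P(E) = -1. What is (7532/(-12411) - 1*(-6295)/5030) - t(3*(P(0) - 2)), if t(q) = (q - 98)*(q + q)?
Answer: -3434137037/1783638 ≈ -1925.4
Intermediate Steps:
t(q) = 2*q*(-98 + q) (t(q) = (-98 + q)*(2*q) = 2*q*(-98 + q))
(7532/(-12411) - 1*(-6295)/5030) - t(3*(P(0) - 2)) = (7532/(-12411) - 1*(-6295)/5030) - 2*3*(-1 - 2)*(-98 + 3*(-1 - 2)) = (7532*(-1/12411) + 6295*(1/5030)) - 2*3*(-3)*(-98 + 3*(-3)) = (-1076/1773 + 1259/1006) - 2*(-9)*(-98 - 9) = 1149751/1783638 - 2*(-9)*(-107) = 1149751/1783638 - 1*1926 = 1149751/1783638 - 1926 = -3434137037/1783638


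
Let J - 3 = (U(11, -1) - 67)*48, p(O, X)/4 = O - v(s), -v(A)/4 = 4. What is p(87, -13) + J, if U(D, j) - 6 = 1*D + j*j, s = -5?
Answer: -1937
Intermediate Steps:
v(A) = -16 (v(A) = -4*4 = -16)
U(D, j) = 6 + D + j² (U(D, j) = 6 + (1*D + j*j) = 6 + (D + j²) = 6 + D + j²)
p(O, X) = 64 + 4*O (p(O, X) = 4*(O - 1*(-16)) = 4*(O + 16) = 4*(16 + O) = 64 + 4*O)
J = -2349 (J = 3 + ((6 + 11 + (-1)²) - 67)*48 = 3 + ((6 + 11 + 1) - 67)*48 = 3 + (18 - 67)*48 = 3 - 49*48 = 3 - 2352 = -2349)
p(87, -13) + J = (64 + 4*87) - 2349 = (64 + 348) - 2349 = 412 - 2349 = -1937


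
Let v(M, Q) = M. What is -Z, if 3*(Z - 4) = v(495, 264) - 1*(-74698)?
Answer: -75205/3 ≈ -25068.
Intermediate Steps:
Z = 75205/3 (Z = 4 + (495 - 1*(-74698))/3 = 4 + (495 + 74698)/3 = 4 + (1/3)*75193 = 4 + 75193/3 = 75205/3 ≈ 25068.)
-Z = -1*75205/3 = -75205/3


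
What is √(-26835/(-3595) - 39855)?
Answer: I*√20599621782/719 ≈ 199.62*I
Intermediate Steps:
√(-26835/(-3595) - 39855) = √(-26835*(-1/3595) - 39855) = √(5367/719 - 39855) = √(-28650378/719) = I*√20599621782/719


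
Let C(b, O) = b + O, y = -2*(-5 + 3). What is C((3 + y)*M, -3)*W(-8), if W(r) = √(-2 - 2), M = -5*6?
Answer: -426*I ≈ -426.0*I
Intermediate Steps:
y = 4 (y = -2*(-2) = 4)
M = -30
W(r) = 2*I (W(r) = √(-4) = 2*I)
C(b, O) = O + b
C((3 + y)*M, -3)*W(-8) = (-3 + (3 + 4)*(-30))*(2*I) = (-3 + 7*(-30))*(2*I) = (-3 - 210)*(2*I) = -426*I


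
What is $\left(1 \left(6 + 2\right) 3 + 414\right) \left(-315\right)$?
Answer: $-137970$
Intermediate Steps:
$\left(1 \left(6 + 2\right) 3 + 414\right) \left(-315\right) = \left(1 \cdot 8 \cdot 3 + 414\right) \left(-315\right) = \left(8 \cdot 3 + 414\right) \left(-315\right) = \left(24 + 414\right) \left(-315\right) = 438 \left(-315\right) = -137970$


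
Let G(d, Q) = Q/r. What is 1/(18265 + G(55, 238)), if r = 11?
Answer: 11/201153 ≈ 5.4685e-5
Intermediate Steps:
G(d, Q) = Q/11
1/(18265 + G(55, 238)) = 1/(18265 + (1/11)*238) = 1/(18265 + 238/11) = 1/(201153/11) = 11/201153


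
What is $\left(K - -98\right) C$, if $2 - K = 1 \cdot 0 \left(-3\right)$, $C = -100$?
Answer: $-10000$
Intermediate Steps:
$K = 2$ ($K = 2 - 1 \cdot 0 \left(-3\right) = 2 - 0 \left(-3\right) = 2 - 0 = 2 + 0 = 2$)
$\left(K - -98\right) C = \left(2 - -98\right) \left(-100\right) = \left(2 + 98\right) \left(-100\right) = 100 \left(-100\right) = -10000$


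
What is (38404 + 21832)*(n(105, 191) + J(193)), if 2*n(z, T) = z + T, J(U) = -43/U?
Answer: 1717990956/193 ≈ 8.9015e+6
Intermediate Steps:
n(z, T) = T/2 + z/2 (n(z, T) = (z + T)/2 = (T + z)/2 = T/2 + z/2)
(38404 + 21832)*(n(105, 191) + J(193)) = (38404 + 21832)*(((½)*191 + (½)*105) - 43/193) = 60236*((191/2 + 105/2) - 43*1/193) = 60236*(148 - 43/193) = 60236*(28521/193) = 1717990956/193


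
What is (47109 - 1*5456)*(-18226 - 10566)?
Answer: -1199273176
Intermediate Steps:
(47109 - 1*5456)*(-18226 - 10566) = (47109 - 5456)*(-28792) = 41653*(-28792) = -1199273176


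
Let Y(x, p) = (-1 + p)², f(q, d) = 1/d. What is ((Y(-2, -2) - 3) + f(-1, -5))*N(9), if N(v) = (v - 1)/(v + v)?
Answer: 116/45 ≈ 2.5778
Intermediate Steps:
N(v) = (-1 + v)/(2*v) (N(v) = (-1 + v)/((2*v)) = (-1 + v)*(1/(2*v)) = (-1 + v)/(2*v))
f(q, d) = 1/d
((Y(-2, -2) - 3) + f(-1, -5))*N(9) = (((-1 - 2)² - 3) + 1/(-5))*((½)*(-1 + 9)/9) = (((-3)² - 3) - ⅕)*((½)*(⅑)*8) = ((9 - 3) - ⅕)*(4/9) = (6 - ⅕)*(4/9) = (29/5)*(4/9) = 116/45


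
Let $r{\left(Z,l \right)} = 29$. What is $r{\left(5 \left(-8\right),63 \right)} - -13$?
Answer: $42$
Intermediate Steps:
$r{\left(5 \left(-8\right),63 \right)} - -13 = 29 - -13 = 29 + 13 = 42$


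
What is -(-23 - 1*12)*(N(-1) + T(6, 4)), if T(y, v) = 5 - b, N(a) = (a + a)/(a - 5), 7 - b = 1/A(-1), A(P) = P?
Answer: -280/3 ≈ -93.333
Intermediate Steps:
b = 8 (b = 7 - 1/(-1) = 7 - 1*(-1) = 7 + 1 = 8)
N(a) = 2*a/(-5 + a) (N(a) = (2*a)/(-5 + a) = 2*a/(-5 + a))
T(y, v) = -3 (T(y, v) = 5 - 1*8 = 5 - 8 = -3)
-(-23 - 1*12)*(N(-1) + T(6, 4)) = -(-23 - 1*12)*(2*(-1)/(-5 - 1) - 3) = -(-23 - 12)*(2*(-1)/(-6) - 3) = -(-35)*(2*(-1)*(-⅙) - 3) = -(-35)*(⅓ - 3) = -(-35)*(-8)/3 = -1*280/3 = -280/3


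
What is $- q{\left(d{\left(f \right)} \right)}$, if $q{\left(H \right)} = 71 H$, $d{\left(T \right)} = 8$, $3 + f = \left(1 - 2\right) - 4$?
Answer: $-568$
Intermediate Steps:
$f = -8$ ($f = -3 + \left(\left(1 - 2\right) - 4\right) = -3 - 5 = -8$)
$- q{\left(d{\left(f \right)} \right)} = - 71 \cdot 8 = \left(-1\right) 568 = -568$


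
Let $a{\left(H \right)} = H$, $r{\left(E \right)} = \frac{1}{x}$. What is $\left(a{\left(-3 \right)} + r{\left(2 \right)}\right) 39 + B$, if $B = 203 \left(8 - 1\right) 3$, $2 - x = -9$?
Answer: $\frac{45645}{11} \approx 4149.5$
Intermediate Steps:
$x = 11$ ($x = 2 - -9 = 2 + 9 = 11$)
$r{\left(E \right)} = \frac{1}{11}$
$B = 4263$ ($B = 203 \cdot 7 \cdot 3 = 203 \cdot 21 = 4263$)
$\left(a{\left(-3 \right)} + r{\left(2 \right)}\right) 39 + B = \left(-3 + \frac{1}{11}\right) 39 + 4263 = \left(- \frac{32}{11}\right) 39 + 4263 = - \frac{1248}{11} + 4263 = \frac{45645}{11}$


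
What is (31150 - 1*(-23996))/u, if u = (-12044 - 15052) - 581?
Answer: -4242/2129 ≈ -1.9925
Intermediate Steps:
u = -27677 (u = -27096 - 581 = -27677)
(31150 - 1*(-23996))/u = (31150 - 1*(-23996))/(-27677) = (31150 + 23996)*(-1/27677) = 55146*(-1/27677) = -4242/2129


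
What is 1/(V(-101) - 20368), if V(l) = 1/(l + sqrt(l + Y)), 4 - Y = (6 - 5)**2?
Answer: -209770133/4272600126113 + 7*I*sqrt(2)/4272600126113 ≈ -4.9097e-5 + 2.317e-12*I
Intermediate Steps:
Y = 3 (Y = 4 - (6 - 5)**2 = 4 - 1*1**2 = 4 - 1*1 = 4 - 1 = 3)
V(l) = 1/(l + sqrt(3 + l)) (V(l) = 1/(l + sqrt(l + 3)) = 1/(l + sqrt(3 + l)))
1/(V(-101) - 20368) = 1/(1/(-101 + sqrt(3 - 101)) - 20368) = 1/(1/(-101 + sqrt(-98)) - 20368) = 1/(1/(-101 + 7*I*sqrt(2)) - 20368) = 1/(-20368 + 1/(-101 + 7*I*sqrt(2)))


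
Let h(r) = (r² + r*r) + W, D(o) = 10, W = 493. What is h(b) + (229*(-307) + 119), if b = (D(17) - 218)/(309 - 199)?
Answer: -210793643/3025 ≈ -69684.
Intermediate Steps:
b = -104/55 (b = (10 - 218)/(309 - 199) = -208/110 = -208*1/110 = -104/55 ≈ -1.8909)
h(r) = 493 + 2*r² (h(r) = (r² + r*r) + 493 = (r² + r²) + 493 = 2*r² + 493 = 493 + 2*r²)
h(b) + (229*(-307) + 119) = (493 + 2*(-104/55)²) + (229*(-307) + 119) = (493 + 2*(10816/3025)) + (-70303 + 119) = (493 + 21632/3025) - 70184 = 1512957/3025 - 70184 = -210793643/3025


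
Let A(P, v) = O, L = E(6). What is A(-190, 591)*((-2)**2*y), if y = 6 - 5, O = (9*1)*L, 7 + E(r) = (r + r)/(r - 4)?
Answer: -36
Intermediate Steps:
E(r) = -7 + 2*r/(-4 + r) (E(r) = -7 + (r + r)/(r - 4) = -7 + (2*r)/(-4 + r) = -7 + 2*r/(-4 + r))
L = -1 (L = (28 - 5*6)/(-4 + 6) = (28 - 30)/2 = (1/2)*(-2) = -1)
O = -9 (O = (9*1)*(-1) = 9*(-1) = -9)
A(P, v) = -9
y = 1
A(-190, 591)*((-2)**2*y) = -9*(-2)**2 = -36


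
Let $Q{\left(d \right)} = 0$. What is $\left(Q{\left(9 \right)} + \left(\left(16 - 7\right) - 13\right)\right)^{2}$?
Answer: $16$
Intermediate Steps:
$\left(Q{\left(9 \right)} + \left(\left(16 - 7\right) - 13\right)\right)^{2} = \left(0 + \left(\left(16 - 7\right) - 13\right)\right)^{2} = \left(0 + \left(9 - 13\right)\right)^{2} = \left(0 - 4\right)^{2} = \left(-4\right)^{2} = 16$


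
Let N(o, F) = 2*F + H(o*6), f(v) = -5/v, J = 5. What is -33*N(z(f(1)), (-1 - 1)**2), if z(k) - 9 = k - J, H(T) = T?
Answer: -66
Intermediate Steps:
z(k) = 4 + k (z(k) = 9 + (k - 1*5) = 9 + (k - 5) = 9 + (-5 + k) = 4 + k)
N(o, F) = 2*F + 6*o (N(o, F) = 2*F + o*6 = 2*F + 6*o)
-33*N(z(f(1)), (-1 - 1)**2) = -33*(2*(-1 - 1)**2 + 6*(4 - 5/1)) = -33*(2*(-2)**2 + 6*(4 - 5*1)) = -33*(2*4 + 6*(4 - 5)) = -33*(8 + 6*(-1)) = -33*(8 - 6) = -33*2 = -66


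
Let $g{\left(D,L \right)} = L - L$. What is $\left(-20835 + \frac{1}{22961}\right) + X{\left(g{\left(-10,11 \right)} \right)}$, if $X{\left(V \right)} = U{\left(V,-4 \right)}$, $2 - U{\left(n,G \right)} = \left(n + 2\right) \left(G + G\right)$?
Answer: $- \frac{477979136}{22961} \approx -20817.0$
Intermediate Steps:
$g{\left(D,L \right)} = 0$
$U{\left(n,G \right)} = 2 - 2 G \left(2 + n\right)$ ($U{\left(n,G \right)} = 2 - \left(n + 2\right) \left(G + G\right) = 2 - \left(2 + n\right) 2 G = 2 - 2 G \left(2 + n\right)$)
$X{\left(V \right)} = 18 + 8 V$ ($X{\left(V \right)} = 2 - -16 - - 8 V = 2 + 16 + 8 V = 18 + 8 V$)
$\left(-20835 + \frac{1}{22961}\right) + X{\left(g{\left(-10,11 \right)} \right)} = \left(-20835 + \frac{1}{22961}\right) + \left(18 + 8 \cdot 0\right) = \left(-20835 + \frac{1}{22961}\right) + \left(18 + 0\right) = - \frac{478392434}{22961} + 18 = - \frac{477979136}{22961}$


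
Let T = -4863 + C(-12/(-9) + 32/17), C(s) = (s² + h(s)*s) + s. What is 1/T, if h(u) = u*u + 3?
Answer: -132651/637592917 ≈ -0.00020805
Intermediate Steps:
h(u) = 3 + u² (h(u) = u² + 3 = 3 + u²)
C(s) = s + s² + s*(3 + s²) (C(s) = (s² + (3 + s²)*s) + s = (s² + s*(3 + s²)) + s = s + s² + s*(3 + s²))
T = -637592917/132651 (T = -4863 + (-12/(-9) + 32/17)*(4 + (-12/(-9) + 32/17) + (-12/(-9) + 32/17)²) = -4863 + (-12*(-⅑) + 32*(1/17))*(4 + (-12*(-⅑) + 32*(1/17)) + (-12*(-⅑) + 32*(1/17))²) = -4863 + (4/3 + 32/17)*(4 + (4/3 + 32/17) + (4/3 + 32/17)²) = -4863 + 164*(4 + 164/51 + (164/51)²)/51 = -4863 + 164*(4 + 164/51 + 26896/2601)/51 = -4863 + (164/51)*(45664/2601) = -4863 + 7488896/132651 = -637592917/132651 ≈ -4806.5)
1/T = 1/(-637592917/132651) = -132651/637592917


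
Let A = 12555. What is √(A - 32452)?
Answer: I*√19897 ≈ 141.06*I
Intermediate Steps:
√(A - 32452) = √(12555 - 32452) = √(-19897) = I*√19897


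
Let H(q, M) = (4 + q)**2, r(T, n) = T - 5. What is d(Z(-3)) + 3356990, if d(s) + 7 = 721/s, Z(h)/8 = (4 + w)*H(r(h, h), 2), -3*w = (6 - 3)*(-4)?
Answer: 3437551313/1024 ≈ 3.3570e+6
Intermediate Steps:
r(T, n) = -5 + T
w = 4 (w = -(6 - 3)*(-4)/3 = -(-4) = -1/3*(-12) = 4)
Z(h) = 64*(-1 + h)**2 (Z(h) = 8*((4 + 4)*(4 + (-5 + h))**2) = 8*(8*(-1 + h)**2) = 64*(-1 + h)**2)
d(s) = -7 + 721/s
d(Z(-3)) + 3356990 = (-7 + 721/((64*(-1 - 3)**2))) + 3356990 = (-7 + 721/((64*(-4)**2))) + 3356990 = (-7 + 721/((64*16))) + 3356990 = (-7 + 721/1024) + 3356990 = -6447/1024 + 3356990 = 3437551313/1024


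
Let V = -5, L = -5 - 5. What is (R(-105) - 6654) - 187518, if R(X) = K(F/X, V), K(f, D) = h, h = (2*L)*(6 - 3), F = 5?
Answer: -194232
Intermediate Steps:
L = -10
h = -60 (h = (2*(-10))*(6 - 3) = -20*3 = -60)
K(f, D) = -60
R(X) = -60
(R(-105) - 6654) - 187518 = (-60 - 6654) - 187518 = -6714 - 187518 = -194232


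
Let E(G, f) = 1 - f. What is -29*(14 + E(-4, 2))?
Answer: -377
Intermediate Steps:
-29*(14 + E(-4, 2)) = -29*(14 + (1 - 1*2)) = -29*(14 + (1 - 2)) = -29*(14 - 1) = -29*13 = -377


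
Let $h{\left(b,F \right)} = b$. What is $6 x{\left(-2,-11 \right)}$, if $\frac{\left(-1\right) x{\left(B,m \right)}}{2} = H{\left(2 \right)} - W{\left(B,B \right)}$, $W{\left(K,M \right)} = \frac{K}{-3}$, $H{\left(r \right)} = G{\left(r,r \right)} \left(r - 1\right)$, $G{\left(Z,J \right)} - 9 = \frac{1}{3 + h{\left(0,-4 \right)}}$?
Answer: $-104$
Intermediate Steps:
$G{\left(Z,J \right)} = \frac{28}{3}$ ($G{\left(Z,J \right)} = 9 + \frac{1}{3 + 0} = 9 + \frac{1}{3} = \frac{28}{3}$)
$H{\left(r \right)} = - \frac{28}{3} + \frac{28 r}{3}$ ($H{\left(r \right)} = \frac{28 \left(r - 1\right)}{3} = \frac{28 \left(-1 + r\right)}{3} = - \frac{28}{3} + \frac{28 r}{3}$)
$W{\left(K,M \right)} = - \frac{K}{3}$
$x{\left(B,m \right)} = - \frac{56}{3} - \frac{2 B}{3}$ ($x{\left(B,m \right)} = - 2 \left(\left(- \frac{28}{3} + \frac{28}{3} \cdot 2\right) - - \frac{B}{3}\right) = - 2 \left(\left(- \frac{28}{3} + \frac{56}{3}\right) + \frac{B}{3}\right) = - 2 \left(\frac{28}{3} + \frac{B}{3}\right) = - \frac{56}{3} - \frac{2 B}{3}$)
$6 x{\left(-2,-11 \right)} = 6 \left(- \frac{56}{3} - - \frac{4}{3}\right) = 6 \left(- \frac{56}{3} + \frac{4}{3}\right) = 6 \left(- \frac{52}{3}\right) = -104$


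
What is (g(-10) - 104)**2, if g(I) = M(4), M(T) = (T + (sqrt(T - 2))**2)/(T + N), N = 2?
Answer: 10609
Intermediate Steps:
M(T) = (-2 + 2*T)/(2 + T) (M(T) = (T + (sqrt(T - 2))**2)/(T + 2) = (T + (sqrt(-2 + T))**2)/(2 + T) = (T + (-2 + T))/(2 + T) = (-2 + 2*T)/(2 + T))
g(I) = 1 (g(I) = 2*(-1 + 4)/(2 + 4) = 2*3/6 = 2*(1/6)*3 = 1)
(g(-10) - 104)**2 = (1 - 104)**2 = (-103)**2 = 10609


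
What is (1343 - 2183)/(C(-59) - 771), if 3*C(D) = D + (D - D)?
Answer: 630/593 ≈ 1.0624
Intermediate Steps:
C(D) = D/3 (C(D) = (D + (D - D))/3 = (D + 0)/3 = D/3)
(1343 - 2183)/(C(-59) - 771) = (1343 - 2183)/((1/3)*(-59) - 771) = -840/(-59/3 - 771) = -840/(-2372/3) = -840*(-3/2372) = 630/593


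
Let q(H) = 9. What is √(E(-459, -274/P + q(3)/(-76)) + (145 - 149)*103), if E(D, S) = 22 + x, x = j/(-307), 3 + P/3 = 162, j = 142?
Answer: 8*I*√575011/307 ≈ 19.76*I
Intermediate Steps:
P = 477 (P = -9 + 3*162 = -9 + 486 = 477)
x = -142/307 (x = 142/(-307) = 142*(-1/307) = -142/307 ≈ -0.46254)
E(D, S) = 6612/307 (E(D, S) = 22 - 142/307 = 6612/307)
√(E(-459, -274/P + q(3)/(-76)) + (145 - 149)*103) = √(6612/307 + (145 - 149)*103) = √(6612/307 - 4*103) = √(6612/307 - 412) = √(-119872/307) = 8*I*√575011/307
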